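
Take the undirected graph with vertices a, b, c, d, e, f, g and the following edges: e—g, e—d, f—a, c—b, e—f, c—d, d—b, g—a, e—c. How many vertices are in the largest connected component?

Starting from a we can reach a, b, c, d, e, f, g. That is one component of size 7.
The largest has 7 vertices.

7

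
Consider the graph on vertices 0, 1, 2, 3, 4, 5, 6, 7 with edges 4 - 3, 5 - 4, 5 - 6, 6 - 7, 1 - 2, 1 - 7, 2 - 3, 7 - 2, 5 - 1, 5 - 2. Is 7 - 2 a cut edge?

No

After removing 7 - 2, the path 7-1-2 still connects them, so the edge is not a bridge.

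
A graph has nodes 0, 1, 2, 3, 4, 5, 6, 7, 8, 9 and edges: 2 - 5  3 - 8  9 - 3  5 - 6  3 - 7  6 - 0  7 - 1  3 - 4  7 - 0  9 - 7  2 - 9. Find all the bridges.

1-7, 3-4, 3-8

The edges on the cycle 2-9-3-7-0-6-5-2 are not bridges since each lies on that cycle.
But removing 7 - 1 disconnects 7 from 1; removing 4 - 3 disconnects 4 from 3; removing 8 - 3 disconnects 8 from 3 — these are bridges.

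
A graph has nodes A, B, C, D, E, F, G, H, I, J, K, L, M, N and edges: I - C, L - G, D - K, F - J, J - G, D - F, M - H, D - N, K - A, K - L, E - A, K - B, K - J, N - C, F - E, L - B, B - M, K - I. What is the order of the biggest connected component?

14

Starting from A we can reach A, B, C, D, E, F, G, H, I, J, K, L, M, N. That is one component of size 14.
The largest has 14 vertices.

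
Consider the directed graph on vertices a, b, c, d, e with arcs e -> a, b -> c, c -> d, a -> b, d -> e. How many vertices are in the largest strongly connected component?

5

{a, b, c, d, e} are all mutually reachable — one SCC of size 5.
The largest has 5 vertices.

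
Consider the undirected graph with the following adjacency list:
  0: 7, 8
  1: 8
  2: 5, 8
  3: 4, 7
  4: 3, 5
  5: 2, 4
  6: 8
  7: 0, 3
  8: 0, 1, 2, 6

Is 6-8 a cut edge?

Yes

Removing 6-8 leaves no path between 6 and 8: the component count goes from 1 to 2. So it is a bridge.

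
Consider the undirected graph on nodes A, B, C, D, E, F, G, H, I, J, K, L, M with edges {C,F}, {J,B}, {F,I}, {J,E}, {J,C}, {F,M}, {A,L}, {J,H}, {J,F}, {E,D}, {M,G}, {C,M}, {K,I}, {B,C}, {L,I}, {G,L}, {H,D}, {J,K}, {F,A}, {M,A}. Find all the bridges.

none

The edges on the cycle J-B-C-J are not bridges since each lies on that cycle.
Every edge lies on some cycle, so there are no bridges.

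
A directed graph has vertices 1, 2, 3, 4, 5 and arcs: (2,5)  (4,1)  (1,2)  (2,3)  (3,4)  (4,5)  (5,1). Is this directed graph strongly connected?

From 3 we can reach every vertex (1, 2, 3, 4, 5), and every vertex can reach 3 (1, 2, 3, 4, 5). So the whole graph is one strongly connected component.

Yes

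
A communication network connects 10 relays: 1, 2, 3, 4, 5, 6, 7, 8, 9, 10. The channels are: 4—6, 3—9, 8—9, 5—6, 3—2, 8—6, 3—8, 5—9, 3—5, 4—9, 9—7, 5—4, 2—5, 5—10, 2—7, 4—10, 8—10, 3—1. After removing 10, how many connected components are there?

With 10 gone, the remaining components are: {1, 2, 3, 4, 5, 6, 7, 8, 9}.
That is 1 component.

1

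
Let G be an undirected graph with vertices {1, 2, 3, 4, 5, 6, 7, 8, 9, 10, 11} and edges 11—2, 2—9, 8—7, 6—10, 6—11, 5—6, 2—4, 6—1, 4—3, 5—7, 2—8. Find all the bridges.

1-6, 10-6, 2-4, 2-9, 3-4

The edges on the cycle 5-6-11-2-8-7-5 are not bridges since each lies on that cycle.
But removing 6—10 disconnects 6 from 10; removing 2—9 disconnects 2 from 9; removing 3—4 disconnects 3 from 4; removing 2—4 disconnects 2 from 4 — these are bridges.
In total 5 edges are bridges.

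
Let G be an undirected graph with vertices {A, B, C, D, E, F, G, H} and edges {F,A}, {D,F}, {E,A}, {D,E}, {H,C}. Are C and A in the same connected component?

The component containing C is {C, H}, and A is not in it.

No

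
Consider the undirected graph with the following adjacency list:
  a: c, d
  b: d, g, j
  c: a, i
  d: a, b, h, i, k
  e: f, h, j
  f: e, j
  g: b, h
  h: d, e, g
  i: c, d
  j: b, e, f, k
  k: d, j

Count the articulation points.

1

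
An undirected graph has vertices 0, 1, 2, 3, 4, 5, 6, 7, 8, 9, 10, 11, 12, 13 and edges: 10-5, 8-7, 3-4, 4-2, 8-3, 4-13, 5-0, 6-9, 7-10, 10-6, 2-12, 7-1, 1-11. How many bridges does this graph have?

13

removing 12-2 disconnects 12 from 2; removing 0-5 disconnects 0 from 5; removing 1-11 disconnects 1 from 11; removing 4-2 disconnects 4 from 2 — these are bridges.
In total 13 edges are bridges.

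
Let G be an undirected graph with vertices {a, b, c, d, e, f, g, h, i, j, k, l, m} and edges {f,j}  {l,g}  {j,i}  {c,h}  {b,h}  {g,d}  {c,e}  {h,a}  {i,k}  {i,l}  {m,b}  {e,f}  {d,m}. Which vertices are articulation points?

h, i

Removing h increases the component count from 1 to 2, so h is a cut vertex.
Removing i increases the component count from 1 to 2, so i is a cut vertex.
By contrast removing a leaves 1 component; it is not a cut vertex. No other vertex is a cut vertex either.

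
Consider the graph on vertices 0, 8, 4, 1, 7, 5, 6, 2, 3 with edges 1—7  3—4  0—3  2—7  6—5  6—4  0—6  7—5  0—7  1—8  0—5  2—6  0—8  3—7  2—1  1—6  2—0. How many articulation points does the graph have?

Removing 5, for instance, still leaves 1 component. No single vertex removal increases the component count — the graph has no articulation points.

0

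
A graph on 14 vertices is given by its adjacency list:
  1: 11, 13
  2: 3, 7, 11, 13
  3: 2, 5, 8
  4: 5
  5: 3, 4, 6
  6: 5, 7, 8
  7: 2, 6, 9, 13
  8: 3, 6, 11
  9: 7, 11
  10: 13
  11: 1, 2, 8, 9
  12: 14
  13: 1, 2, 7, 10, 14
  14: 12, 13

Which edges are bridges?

10-13, 12-14, 13-14, 4-5

The edges on the cycle 7-2-13-7 are not bridges since each lies on that cycle.
But removing 14-13 disconnects 14 from 13; removing 13-10 disconnects 13 from 10; removing 5-4 disconnects 5 from 4; removing 14-12 disconnects 14 from 12 — these are bridges.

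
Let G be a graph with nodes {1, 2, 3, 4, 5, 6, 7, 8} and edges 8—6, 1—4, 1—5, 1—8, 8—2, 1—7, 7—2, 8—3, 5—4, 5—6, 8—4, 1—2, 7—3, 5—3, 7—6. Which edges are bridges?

none

The edges on the cycle 1-5-3-8-1 are not bridges since each lies on that cycle.
Every edge lies on some cycle, so there are no bridges.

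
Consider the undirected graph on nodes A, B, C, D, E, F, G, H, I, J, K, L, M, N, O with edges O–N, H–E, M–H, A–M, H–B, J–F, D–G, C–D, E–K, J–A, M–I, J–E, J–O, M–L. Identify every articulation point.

Removing D increases the component count from 2 to 3, so D is a cut vertex.
Removing E increases the component count from 2 to 3, so E is a cut vertex.
Removing H increases the component count from 2 to 3, so H is a cut vertex.
Likewise J, M, O are cut vertices.
By contrast removing C leaves 2 components; it is not a cut vertex. No other vertex is a cut vertex either.

D, E, H, J, M, O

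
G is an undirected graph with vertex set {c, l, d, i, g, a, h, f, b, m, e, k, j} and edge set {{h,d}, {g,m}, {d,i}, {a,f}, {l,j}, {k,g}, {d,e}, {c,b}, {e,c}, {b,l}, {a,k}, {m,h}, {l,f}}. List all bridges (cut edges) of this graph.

The edges on the cycle a-k-g-m-h-d-e-c-b-l-f-a are not bridges since each lies on that cycle.
But removing l - j disconnects l from j; removing i - d disconnects i from d — these are bridges.

d-i, j-l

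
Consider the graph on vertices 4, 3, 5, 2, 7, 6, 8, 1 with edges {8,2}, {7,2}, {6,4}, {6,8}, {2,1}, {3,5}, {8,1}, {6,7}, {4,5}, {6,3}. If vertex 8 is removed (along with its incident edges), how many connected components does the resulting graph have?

1

With 8 gone, the remaining components are: {1, 2, 3, 4, 5, 6, 7}.
That is 1 component.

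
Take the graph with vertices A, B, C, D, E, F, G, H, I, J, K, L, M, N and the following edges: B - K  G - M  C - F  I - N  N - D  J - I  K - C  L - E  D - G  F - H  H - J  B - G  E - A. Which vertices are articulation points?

E, G

Removing E increases the component count from 2 to 3, so E is a cut vertex.
Removing G increases the component count from 2 to 3, so G is a cut vertex.
By contrast removing B leaves 2 components; it is not a cut vertex. No other vertex is a cut vertex either.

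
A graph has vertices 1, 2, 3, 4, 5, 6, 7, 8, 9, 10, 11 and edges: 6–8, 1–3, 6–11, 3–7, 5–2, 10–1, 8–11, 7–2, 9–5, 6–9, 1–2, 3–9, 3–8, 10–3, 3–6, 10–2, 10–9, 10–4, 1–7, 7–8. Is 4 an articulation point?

Deleting 4 leaves 1 component (was 1), so 4 is not a cut vertex.

No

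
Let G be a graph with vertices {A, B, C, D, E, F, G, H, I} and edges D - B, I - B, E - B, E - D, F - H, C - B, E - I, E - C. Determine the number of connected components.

4

A is isolated — a component by itself.
G is isolated — a component by itself.
Starting from F we can reach F, H. That is one component of size 2.
Starting from B we can reach B, C, D, E, I. That is one component of size 5.
Total: 4 components.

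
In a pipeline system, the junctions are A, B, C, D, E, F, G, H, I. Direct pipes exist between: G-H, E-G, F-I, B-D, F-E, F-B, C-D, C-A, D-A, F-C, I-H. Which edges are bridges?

none

The edges on the cycle F-B-D-A-C-F are not bridges since each lies on that cycle.
Every edge lies on some cycle, so there are no bridges.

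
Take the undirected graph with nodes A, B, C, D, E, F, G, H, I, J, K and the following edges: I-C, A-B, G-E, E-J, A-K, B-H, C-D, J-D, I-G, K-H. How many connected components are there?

F is isolated — a component by itself.
Starting from A we can reach A, B, H, K. That is one component of size 4.
Starting from C we can reach C, D, E, G, I, J. That is one component of size 6.
Total: 3 components.

3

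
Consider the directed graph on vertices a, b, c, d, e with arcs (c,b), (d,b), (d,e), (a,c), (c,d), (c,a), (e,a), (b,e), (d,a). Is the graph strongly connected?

Yes

From a we can reach every vertex (a, b, c, d, e), and every vertex can reach a (a, b, c, d, e). So the whole graph is one strongly connected component.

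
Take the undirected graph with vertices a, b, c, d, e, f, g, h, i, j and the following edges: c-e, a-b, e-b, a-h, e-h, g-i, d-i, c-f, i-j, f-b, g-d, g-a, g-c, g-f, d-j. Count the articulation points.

1

Removing g increases the component count from 1 to 2, so g is a cut vertex.
By contrast removing b leaves 1 component; it is not a cut vertex. No other vertex is a cut vertex either.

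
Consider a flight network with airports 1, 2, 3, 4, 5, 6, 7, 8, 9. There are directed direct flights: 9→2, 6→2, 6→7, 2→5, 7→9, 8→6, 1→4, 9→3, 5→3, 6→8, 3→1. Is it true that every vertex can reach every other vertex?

No

There is no directed path from 5 to 6, so the graph is not strongly connected.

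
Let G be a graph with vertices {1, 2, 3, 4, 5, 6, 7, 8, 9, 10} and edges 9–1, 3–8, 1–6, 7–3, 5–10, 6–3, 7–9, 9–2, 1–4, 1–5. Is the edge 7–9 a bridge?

After removing 7–9, the path 7-3-6-1-9 still connects them, so the edge is not a bridge.

No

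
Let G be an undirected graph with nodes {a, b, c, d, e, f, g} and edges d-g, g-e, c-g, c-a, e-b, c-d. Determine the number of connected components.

2

f is isolated — a component by itself.
Starting from a we can reach a, b, c, d, e, g. That is one component of size 6.
Total: 2 components.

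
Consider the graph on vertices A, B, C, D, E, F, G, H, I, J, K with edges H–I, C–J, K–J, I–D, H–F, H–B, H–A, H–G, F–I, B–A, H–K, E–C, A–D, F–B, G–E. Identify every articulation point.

H

Removing H increases the component count from 1 to 2, so H is a cut vertex.
By contrast removing C leaves 1 component; it is not a cut vertex. No other vertex is a cut vertex either.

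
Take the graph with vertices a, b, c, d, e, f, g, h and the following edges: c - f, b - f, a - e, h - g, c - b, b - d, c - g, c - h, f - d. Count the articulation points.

Removing c increases the component count from 2 to 3, so c is a cut vertex.
By contrast removing g leaves 2 components; it is not a cut vertex. No other vertex is a cut vertex either.

1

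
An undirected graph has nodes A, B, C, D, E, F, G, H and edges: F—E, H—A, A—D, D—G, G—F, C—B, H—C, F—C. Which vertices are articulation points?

Removing C increases the component count from 1 to 2, so C is a cut vertex.
Removing F increases the component count from 1 to 2, so F is a cut vertex.
By contrast removing A leaves 1 component; it is not a cut vertex. No other vertex is a cut vertex either.

C, F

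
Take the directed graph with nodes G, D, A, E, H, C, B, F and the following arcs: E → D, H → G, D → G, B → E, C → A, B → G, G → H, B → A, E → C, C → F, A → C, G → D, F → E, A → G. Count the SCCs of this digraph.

{A, C, E, F} are all mutually reachable — one SCC of size 4.
{D, G, H} are all mutually reachable — one SCC of size 3.
{B} is an SCC by itself.
That gives 3 strongly connected components.

3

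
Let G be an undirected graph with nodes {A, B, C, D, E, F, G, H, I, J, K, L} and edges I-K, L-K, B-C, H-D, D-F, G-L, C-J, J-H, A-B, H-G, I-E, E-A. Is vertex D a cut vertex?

Deleting D raises the number of components from 1 to 2, so D is a cut vertex.

Yes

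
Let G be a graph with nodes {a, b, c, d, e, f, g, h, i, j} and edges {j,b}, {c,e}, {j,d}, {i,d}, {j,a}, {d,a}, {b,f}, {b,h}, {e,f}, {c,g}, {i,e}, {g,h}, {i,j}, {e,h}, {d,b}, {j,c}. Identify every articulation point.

none

Removing i, for instance, still leaves 1 component. No single vertex removal increases the component count — the graph has no articulation points.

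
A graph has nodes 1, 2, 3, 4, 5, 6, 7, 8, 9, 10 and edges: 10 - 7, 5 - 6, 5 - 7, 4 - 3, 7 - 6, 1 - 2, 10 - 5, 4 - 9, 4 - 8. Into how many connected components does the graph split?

Starting from 1 we can reach 1, 2. That is one component of size 2.
Starting from 5 we can reach 5, 6, 7, 10. That is one component of size 4.
Starting from 3 we can reach 3, 4, 8, 9. That is one component of size 4.
Total: 3 components.

3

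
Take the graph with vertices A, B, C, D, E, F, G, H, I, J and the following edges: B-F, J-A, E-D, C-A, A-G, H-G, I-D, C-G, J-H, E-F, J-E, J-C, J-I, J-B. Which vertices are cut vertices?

J

Removing J increases the component count from 1 to 2, so J is a cut vertex.
By contrast removing H leaves 1 component; it is not a cut vertex. No other vertex is a cut vertex either.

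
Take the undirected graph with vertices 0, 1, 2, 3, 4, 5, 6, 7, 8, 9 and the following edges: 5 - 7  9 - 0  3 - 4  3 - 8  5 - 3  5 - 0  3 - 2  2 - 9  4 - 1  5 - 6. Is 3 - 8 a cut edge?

Removing 3 - 8 leaves no path between 3 and 8: the component count goes from 1 to 2. So it is a bridge.

Yes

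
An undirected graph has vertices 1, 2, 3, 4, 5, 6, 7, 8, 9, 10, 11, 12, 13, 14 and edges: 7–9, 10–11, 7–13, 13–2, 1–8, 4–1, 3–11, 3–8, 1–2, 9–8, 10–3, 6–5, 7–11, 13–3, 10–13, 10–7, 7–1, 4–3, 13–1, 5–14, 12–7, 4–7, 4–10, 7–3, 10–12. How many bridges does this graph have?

2

The edges on the cycle 4-10-12-7-4 are not bridges since each lies on that cycle.
But removing 5–14 disconnects 5 from 14; removing 6–5 disconnects 6 from 5 — these are bridges.
That makes 2 bridges.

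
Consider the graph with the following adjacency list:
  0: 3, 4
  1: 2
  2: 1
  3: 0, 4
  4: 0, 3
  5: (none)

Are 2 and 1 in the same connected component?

Yes

From 2 we can reach 1, 2, which includes 1.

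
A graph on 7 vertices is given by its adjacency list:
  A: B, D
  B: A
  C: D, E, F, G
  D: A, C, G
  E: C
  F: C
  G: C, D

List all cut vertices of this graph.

Removing A increases the component count from 1 to 2, so A is a cut vertex.
Removing C increases the component count from 1 to 3, so C is a cut vertex.
Removing D increases the component count from 1 to 2, so D is a cut vertex.
By contrast removing E leaves 1 component; it is not a cut vertex. No other vertex is a cut vertex either.

A, C, D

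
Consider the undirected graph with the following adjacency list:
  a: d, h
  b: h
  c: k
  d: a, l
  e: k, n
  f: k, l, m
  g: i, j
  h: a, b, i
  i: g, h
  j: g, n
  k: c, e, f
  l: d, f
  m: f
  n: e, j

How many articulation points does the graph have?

3

Removing f increases the component count from 1 to 2, so f is a cut vertex.
Removing h increases the component count from 1 to 2, so h is a cut vertex.
Removing k increases the component count from 1 to 2, so k is a cut vertex.
By contrast removing d leaves 1 component; it is not a cut vertex. No other vertex is a cut vertex either.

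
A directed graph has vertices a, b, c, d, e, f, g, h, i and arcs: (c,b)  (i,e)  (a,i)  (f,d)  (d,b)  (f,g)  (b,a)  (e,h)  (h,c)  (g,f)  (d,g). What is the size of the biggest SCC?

{a, b, c, e, h, i} are all mutually reachable — one SCC of size 6.
{d, f, g} are all mutually reachable — one SCC of size 3.
The largest has 6 vertices.

6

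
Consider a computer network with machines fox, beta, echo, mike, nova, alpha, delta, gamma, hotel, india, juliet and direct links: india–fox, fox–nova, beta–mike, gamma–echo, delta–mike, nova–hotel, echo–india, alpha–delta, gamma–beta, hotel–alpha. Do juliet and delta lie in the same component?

No

The component containing juliet is {juliet}, and delta is not in it.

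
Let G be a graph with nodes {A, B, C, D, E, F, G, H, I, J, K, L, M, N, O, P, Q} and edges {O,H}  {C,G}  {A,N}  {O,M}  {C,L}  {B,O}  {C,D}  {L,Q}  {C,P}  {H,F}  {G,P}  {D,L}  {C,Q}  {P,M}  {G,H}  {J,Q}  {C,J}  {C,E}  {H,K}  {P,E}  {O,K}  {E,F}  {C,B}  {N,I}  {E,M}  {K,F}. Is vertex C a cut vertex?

Deleting C raises the number of components from 2 to 3, so C is a cut vertex.

Yes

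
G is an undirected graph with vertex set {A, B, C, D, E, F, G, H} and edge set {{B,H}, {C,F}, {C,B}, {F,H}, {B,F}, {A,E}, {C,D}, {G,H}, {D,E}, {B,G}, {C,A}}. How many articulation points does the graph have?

1

Removing C increases the component count from 1 to 2, so C is a cut vertex.
By contrast removing H leaves 1 component; it is not a cut vertex. No other vertex is a cut vertex either.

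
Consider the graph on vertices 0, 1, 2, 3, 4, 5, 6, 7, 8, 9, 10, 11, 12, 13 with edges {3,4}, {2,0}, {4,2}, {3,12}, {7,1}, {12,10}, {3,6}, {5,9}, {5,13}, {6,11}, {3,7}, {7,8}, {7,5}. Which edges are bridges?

0-2, 1-7, 10-12, 11-6, 12-3, 13-5, 2-4, 3-4, 3-6, 3-7, 5-7, 5-9, 7-8

removing 13 - 5 disconnects 13 from 5; removing 7 - 1 disconnects 7 from 1; removing 6 - 3 disconnects 6 from 3; removing 12 - 3 disconnects 12 from 3 — these are bridges.
In total 13 edges are bridges.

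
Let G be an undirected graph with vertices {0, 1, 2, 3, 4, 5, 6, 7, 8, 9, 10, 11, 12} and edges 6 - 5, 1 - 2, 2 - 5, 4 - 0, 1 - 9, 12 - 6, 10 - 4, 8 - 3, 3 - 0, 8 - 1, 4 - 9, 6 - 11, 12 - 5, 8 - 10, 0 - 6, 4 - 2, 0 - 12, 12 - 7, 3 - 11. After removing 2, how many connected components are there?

With 2 gone, the remaining components are: {0, 1, 3, 4, 5, 6, 7, 8, 9, 10, 11, 12}.
That is 1 component.

1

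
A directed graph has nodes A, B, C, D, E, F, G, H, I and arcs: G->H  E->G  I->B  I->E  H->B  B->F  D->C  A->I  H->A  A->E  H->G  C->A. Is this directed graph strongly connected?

There is no directed path from G to C, so the graph is not strongly connected.

No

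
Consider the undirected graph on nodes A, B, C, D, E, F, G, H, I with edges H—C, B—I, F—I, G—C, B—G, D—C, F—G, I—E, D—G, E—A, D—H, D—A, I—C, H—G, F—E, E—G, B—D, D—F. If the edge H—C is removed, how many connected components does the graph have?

H and C are still connected via H-D-C, so the component count stays at 1.

1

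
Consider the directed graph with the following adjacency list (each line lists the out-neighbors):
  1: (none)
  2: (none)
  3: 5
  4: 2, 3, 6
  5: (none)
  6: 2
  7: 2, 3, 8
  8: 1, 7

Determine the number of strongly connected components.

{7, 8} are all mutually reachable — one SCC of size 2.
{3} is an SCC by itself.
{4} is an SCC by itself.
{6} is an SCC by itself.
{2} is an SCC by itself.
(and 2 more singleton SCCs)
That gives 7 strongly connected components.

7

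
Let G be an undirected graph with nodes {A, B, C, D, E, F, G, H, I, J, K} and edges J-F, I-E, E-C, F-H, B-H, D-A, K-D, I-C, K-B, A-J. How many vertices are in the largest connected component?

G is isolated — a component by itself.
Starting from C we can reach C, E, I. That is one component of size 3.
Starting from A we can reach A, B, D, F, H, J, K. That is one component of size 7.
The largest has 7 vertices.

7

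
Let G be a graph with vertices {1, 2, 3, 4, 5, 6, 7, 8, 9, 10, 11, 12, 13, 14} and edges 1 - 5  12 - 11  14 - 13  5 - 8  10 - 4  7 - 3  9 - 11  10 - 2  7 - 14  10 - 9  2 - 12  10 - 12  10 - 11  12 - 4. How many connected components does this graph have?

4

6 is isolated — a component by itself.
Starting from 1 we can reach 1, 5, 8. That is one component of size 3.
Starting from 3 we can reach 3, 7, 13, 14. That is one component of size 4.
Starting from 2 we can reach 2, 4, 9, 10, 11, 12. That is one component of size 6.
Total: 4 components.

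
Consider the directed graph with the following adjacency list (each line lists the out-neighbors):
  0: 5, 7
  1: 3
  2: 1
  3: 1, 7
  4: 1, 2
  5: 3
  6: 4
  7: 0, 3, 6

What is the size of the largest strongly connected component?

{0, 1, 2, 3, 4, 5, 6, 7} are all mutually reachable — one SCC of size 8.
The largest has 8 vertices.

8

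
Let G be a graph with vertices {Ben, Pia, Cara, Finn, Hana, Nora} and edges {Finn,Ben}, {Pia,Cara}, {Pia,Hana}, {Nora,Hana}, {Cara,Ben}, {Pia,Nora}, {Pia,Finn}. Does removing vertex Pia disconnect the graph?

Yes

Deleting Pia raises the number of components from 1 to 2, so Pia is a cut vertex.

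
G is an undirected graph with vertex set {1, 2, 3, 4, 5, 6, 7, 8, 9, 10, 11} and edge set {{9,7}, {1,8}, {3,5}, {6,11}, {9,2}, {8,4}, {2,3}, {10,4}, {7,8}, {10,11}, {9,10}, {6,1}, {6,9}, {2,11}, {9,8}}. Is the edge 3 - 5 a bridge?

Removing 3 - 5 leaves no path between 3 and 5: the component count goes from 1 to 2. So it is a bridge.

Yes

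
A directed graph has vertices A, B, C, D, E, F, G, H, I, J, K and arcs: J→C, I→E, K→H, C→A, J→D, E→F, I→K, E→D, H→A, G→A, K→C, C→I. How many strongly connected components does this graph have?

{C, I, K} are all mutually reachable — one SCC of size 3.
{G} is an SCC by itself.
{F} is an SCC by itself.
{A} is an SCC by itself.
{D} is an SCC by itself.
(and 4 more singleton SCCs)
That gives 9 strongly connected components.

9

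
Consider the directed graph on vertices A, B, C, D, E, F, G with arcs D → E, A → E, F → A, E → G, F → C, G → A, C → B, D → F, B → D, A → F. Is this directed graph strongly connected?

Yes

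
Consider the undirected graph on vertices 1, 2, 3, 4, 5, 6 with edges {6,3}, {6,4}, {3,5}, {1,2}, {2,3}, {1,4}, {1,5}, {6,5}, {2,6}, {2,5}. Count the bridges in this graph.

The edges on the cycle 2-6-3-2 are not bridges since each lies on that cycle.
Every edge lies on some cycle, so there are no bridges.

0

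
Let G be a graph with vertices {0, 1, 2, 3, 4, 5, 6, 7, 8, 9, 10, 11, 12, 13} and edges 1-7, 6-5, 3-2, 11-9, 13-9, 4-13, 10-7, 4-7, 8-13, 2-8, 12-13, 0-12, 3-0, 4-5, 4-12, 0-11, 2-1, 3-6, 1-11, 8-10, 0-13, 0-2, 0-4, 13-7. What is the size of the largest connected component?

Starting from 0 we can reach 0, 1, 2, 3, 4, 5, 6, 7, 8, 9, 10, 11, 12, 13. That is one component of size 14.
The largest has 14 vertices.

14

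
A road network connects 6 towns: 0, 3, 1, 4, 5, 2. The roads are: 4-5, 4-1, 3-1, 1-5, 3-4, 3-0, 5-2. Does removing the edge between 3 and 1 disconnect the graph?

No

After removing 3-1, the path 3-4-1 still connects them, so the edge is not a bridge.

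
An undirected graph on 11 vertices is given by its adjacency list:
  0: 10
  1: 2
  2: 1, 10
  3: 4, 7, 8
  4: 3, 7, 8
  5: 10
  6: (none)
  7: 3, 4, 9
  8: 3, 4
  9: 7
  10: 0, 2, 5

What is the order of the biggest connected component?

6 is isolated — a component by itself.
Starting from 0 we can reach 0, 1, 2, 5, 10. That is one component of size 5.
Starting from 3 we can reach 3, 4, 7, 8, 9. That is one component of size 5.
The largest has 5 vertices.

5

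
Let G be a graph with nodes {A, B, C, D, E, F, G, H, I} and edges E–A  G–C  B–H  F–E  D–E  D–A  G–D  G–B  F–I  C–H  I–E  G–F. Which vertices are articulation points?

G

Removing G increases the component count from 1 to 2, so G is a cut vertex.
By contrast removing B leaves 1 component; it is not a cut vertex. No other vertex is a cut vertex either.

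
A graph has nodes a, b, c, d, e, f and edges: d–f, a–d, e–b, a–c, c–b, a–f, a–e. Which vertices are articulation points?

a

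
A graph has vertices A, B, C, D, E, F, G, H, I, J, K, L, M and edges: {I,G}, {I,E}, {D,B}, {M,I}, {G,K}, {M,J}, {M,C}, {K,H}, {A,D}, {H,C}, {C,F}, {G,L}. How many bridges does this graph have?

The edges on the cycle M-I-G-K-H-C-M are not bridges since each lies on that cycle.
But removing L–G disconnects L from G; removing I–E disconnects I from E; removing D–B disconnects D from B; removing C–F disconnects C from F — these are bridges.
In total 6 edges are bridges.

6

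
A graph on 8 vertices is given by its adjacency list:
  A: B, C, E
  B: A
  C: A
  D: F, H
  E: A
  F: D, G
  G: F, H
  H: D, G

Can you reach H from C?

No

The component containing C is {A, B, C, E}, and H is not in it.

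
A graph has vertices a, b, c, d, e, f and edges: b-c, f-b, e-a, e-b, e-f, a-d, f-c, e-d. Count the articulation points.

Removing e increases the component count from 1 to 2, so e is a cut vertex.
By contrast removing a leaves 1 component; it is not a cut vertex. No other vertex is a cut vertex either.

1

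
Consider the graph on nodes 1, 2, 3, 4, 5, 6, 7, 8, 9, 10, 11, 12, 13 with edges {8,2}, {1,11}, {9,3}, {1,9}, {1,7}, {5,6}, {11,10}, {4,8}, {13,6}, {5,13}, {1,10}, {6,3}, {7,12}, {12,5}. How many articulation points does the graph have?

2

Removing 1 increases the component count from 2 to 3, so 1 is a cut vertex.
Removing 8 increases the component count from 2 to 3, so 8 is a cut vertex.
By contrast removing 3 leaves 2 components; it is not a cut vertex. No other vertex is a cut vertex either.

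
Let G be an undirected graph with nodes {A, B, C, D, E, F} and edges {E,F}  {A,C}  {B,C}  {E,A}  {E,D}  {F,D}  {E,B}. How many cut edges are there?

0

The edges on the cycle E-F-D-E are not bridges since each lies on that cycle.
Every edge lies on some cycle, so there are no bridges.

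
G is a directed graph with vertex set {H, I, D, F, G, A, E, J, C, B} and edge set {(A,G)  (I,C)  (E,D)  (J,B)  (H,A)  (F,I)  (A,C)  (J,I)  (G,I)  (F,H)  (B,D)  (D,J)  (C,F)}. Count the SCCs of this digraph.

3

{A, C, F, G, H, I} are all mutually reachable — one SCC of size 6.
{B, D, J} are all mutually reachable — one SCC of size 3.
{E} is an SCC by itself.
That gives 3 strongly connected components.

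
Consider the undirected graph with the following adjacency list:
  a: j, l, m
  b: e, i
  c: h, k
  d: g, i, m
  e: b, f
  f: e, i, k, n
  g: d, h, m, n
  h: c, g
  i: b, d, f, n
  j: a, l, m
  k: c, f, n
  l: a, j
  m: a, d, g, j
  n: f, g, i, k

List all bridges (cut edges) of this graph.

none

The edges on the cycle i-b-e-f-i are not bridges since each lies on that cycle.
Every edge lies on some cycle, so there are no bridges.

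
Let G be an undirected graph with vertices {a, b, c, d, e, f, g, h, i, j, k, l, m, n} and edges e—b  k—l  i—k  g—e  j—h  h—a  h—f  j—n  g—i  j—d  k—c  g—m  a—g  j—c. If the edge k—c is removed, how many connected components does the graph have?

1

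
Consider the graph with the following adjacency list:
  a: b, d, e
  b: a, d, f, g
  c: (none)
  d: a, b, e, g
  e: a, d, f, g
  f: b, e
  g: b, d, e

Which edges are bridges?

none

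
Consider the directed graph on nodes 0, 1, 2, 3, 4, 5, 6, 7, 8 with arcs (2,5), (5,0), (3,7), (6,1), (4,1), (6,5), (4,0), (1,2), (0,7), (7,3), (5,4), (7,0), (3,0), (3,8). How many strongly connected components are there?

{1, 2, 4, 5} are all mutually reachable — one SCC of size 4.
{0, 3, 7} are all mutually reachable — one SCC of size 3.
{8} is an SCC by itself.
{6} is an SCC by itself.
That gives 4 strongly connected components.

4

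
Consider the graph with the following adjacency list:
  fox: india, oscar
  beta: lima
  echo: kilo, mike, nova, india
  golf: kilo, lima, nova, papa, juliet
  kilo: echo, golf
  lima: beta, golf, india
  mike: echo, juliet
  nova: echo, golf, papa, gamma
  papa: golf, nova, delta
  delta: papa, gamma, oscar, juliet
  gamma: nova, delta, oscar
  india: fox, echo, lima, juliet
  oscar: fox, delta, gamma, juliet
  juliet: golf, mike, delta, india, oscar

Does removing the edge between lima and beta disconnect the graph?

Yes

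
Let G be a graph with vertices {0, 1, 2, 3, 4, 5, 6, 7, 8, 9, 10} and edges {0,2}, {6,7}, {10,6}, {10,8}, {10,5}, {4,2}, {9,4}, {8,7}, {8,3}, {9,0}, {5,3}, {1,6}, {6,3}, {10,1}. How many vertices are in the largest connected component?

Starting from 0 we can reach 0, 2, 4, 9. That is one component of size 4.
Starting from 1 we can reach 1, 3, 5, 6, 7, 8, 10. That is one component of size 7.
The largest has 7 vertices.

7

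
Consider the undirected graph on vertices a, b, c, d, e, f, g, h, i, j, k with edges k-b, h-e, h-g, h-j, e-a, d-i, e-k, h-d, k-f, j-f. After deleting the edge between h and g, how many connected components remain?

Before removal there are 2 components.
h-g is a bridge — removing it separates h's side from g's side.
After removal: 3 components.

3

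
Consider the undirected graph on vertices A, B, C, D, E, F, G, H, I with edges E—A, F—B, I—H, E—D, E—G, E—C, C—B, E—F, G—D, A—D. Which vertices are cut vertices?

E

Removing E increases the component count from 2 to 3, so E is a cut vertex.
By contrast removing B leaves 2 components; it is not a cut vertex. No other vertex is a cut vertex either.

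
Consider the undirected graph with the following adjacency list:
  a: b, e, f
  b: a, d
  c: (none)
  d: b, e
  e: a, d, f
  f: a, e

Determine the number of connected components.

2

c is isolated — a component by itself.
Starting from a we can reach a, b, d, e, f. That is one component of size 5.
Total: 2 components.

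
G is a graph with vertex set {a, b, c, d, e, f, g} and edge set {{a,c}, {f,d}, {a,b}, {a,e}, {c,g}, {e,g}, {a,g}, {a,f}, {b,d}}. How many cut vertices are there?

1

Removing a increases the component count from 1 to 2, so a is a cut vertex.
By contrast removing d leaves 1 component; it is not a cut vertex. No other vertex is a cut vertex either.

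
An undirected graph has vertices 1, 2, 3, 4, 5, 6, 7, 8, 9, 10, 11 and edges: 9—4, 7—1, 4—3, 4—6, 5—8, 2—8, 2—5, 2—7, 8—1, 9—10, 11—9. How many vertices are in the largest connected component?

6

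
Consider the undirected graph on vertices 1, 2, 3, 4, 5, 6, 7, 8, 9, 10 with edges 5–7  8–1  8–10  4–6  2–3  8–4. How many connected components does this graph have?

4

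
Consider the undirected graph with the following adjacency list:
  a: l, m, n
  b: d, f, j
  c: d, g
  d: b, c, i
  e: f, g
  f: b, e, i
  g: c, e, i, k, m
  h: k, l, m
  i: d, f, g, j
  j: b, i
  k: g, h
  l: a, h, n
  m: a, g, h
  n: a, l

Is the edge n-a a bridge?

No

After removing n-a, the path n-l-a still connects them, so the edge is not a bridge.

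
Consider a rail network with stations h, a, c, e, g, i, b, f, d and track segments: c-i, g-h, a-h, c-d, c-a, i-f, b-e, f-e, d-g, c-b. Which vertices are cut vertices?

c

Removing c increases the component count from 1 to 2, so c is a cut vertex.
By contrast removing b leaves 1 component; it is not a cut vertex. No other vertex is a cut vertex either.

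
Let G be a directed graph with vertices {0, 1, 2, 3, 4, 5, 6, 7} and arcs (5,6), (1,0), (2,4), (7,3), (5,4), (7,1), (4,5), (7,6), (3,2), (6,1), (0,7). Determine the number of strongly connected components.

1

{0, 1, 2, 3, 4, 5, 6, 7} are all mutually reachable — one SCC of size 8.
That gives 1 strongly connected component.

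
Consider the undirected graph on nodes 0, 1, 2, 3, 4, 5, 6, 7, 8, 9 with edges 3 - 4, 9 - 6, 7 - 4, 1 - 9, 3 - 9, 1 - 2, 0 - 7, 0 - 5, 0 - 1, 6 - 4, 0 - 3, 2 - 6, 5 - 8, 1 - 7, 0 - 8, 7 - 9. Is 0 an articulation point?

Yes

Deleting 0 raises the number of components from 1 to 2, so 0 is a cut vertex.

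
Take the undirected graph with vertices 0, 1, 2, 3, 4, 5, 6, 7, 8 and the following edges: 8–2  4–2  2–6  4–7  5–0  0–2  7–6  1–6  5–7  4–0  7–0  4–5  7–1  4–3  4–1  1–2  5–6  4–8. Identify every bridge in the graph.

3-4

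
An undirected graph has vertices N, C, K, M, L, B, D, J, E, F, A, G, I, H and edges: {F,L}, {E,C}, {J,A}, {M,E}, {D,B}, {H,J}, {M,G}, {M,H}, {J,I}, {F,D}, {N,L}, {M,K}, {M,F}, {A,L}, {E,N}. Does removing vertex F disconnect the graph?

Yes

Deleting F raises the number of components from 1 to 2, so F is a cut vertex.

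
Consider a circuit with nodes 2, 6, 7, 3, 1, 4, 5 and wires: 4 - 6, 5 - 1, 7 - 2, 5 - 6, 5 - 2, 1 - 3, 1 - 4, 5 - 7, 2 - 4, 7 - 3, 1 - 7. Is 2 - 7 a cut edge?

No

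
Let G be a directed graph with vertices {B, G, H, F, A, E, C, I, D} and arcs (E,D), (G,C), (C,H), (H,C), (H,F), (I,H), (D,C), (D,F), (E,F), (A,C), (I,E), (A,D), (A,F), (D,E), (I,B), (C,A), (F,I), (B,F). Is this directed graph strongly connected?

No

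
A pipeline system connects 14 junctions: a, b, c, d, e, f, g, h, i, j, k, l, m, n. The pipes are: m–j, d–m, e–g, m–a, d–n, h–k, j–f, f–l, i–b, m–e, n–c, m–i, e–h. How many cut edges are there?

13

removing l–f disconnects l from f; removing g–e disconnects g from e; removing d–m disconnects d from m; removing i–b disconnects i from b — these are bridges.
In total 13 edges are bridges.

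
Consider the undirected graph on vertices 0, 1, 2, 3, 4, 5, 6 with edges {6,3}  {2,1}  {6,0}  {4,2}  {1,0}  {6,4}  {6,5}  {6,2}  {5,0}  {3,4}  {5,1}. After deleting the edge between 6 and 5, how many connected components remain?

6 and 5 are still connected via 6-0-5, so the component count stays at 1.

1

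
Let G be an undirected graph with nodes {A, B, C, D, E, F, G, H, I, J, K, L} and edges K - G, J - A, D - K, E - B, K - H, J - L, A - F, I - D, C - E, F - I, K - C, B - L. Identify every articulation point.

K

Removing K increases the component count from 1 to 3, so K is a cut vertex.
By contrast removing L leaves 1 component; it is not a cut vertex. No other vertex is a cut vertex either.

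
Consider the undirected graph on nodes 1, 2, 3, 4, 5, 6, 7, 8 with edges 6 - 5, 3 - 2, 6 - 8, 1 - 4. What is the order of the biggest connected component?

7 is isolated — a component by itself.
Starting from 2 we can reach 2, 3. That is one component of size 2.
Starting from 1 we can reach 1, 4. That is one component of size 2.
Starting from 5 we can reach 5, 6, 8. That is one component of size 3.
The largest has 3 vertices.

3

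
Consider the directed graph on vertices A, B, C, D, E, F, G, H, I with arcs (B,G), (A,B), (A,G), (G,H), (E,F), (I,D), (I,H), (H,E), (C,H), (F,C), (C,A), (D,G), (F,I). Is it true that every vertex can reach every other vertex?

Yes

From A we can reach every vertex (A, B, C, D, E, F, G, H, I), and every vertex can reach A (A, B, C, D, E, F, G, H, I). So the whole graph is one strongly connected component.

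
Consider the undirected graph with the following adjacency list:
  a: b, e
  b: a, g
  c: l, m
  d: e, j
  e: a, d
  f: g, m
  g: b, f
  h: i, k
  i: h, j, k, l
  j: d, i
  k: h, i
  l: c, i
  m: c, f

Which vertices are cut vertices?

i

Removing i increases the component count from 1 to 2, so i is a cut vertex.
By contrast removing m leaves 1 component; it is not a cut vertex. No other vertex is a cut vertex either.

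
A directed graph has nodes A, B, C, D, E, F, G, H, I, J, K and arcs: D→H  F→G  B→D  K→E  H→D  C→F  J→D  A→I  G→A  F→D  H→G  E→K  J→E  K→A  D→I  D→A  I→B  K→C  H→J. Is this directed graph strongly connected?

From D we can reach every vertex (A, B, C, D, E, F, G, H, I, J, K), and every vertex can reach D (A, B, C, D, E, F, G, H, I, J, K). So the whole graph is one strongly connected component.

Yes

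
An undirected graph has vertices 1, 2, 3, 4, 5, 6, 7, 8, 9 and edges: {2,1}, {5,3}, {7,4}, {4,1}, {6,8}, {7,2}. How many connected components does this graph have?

4

9 is isolated — a component by itself.
Starting from 6 we can reach 6, 8. That is one component of size 2.
Starting from 3 we can reach 3, 5. That is one component of size 2.
Starting from 1 we can reach 1, 2, 4, 7. That is one component of size 4.
Total: 4 components.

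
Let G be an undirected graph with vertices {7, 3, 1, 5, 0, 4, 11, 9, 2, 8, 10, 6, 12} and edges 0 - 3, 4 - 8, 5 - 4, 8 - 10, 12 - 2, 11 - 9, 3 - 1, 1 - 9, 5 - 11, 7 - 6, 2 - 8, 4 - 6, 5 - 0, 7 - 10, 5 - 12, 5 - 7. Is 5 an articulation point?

Yes

Deleting 5 raises the number of components from 1 to 2, so 5 is a cut vertex.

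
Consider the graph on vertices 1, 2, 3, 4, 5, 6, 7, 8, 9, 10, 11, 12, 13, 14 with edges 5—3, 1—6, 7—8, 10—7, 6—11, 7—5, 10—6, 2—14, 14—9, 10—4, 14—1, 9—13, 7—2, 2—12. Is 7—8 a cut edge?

Removing 7—8 leaves no path between 7 and 8: the component count goes from 1 to 2. So it is a bridge.

Yes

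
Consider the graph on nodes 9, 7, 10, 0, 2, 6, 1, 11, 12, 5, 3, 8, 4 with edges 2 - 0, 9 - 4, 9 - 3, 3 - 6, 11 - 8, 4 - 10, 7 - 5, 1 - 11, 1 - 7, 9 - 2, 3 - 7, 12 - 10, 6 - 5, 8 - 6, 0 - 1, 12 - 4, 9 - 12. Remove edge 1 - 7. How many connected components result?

1

1 and 7 are still connected via 1-0-2-9-3-7, so the component count stays at 1.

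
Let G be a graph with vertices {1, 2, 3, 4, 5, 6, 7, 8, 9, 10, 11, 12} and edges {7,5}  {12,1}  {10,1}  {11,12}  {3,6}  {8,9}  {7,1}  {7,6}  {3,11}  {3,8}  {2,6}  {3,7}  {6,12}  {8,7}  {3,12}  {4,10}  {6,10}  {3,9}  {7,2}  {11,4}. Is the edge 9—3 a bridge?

After removing 9—3, the path 9-8-3 still connects them, so the edge is not a bridge.

No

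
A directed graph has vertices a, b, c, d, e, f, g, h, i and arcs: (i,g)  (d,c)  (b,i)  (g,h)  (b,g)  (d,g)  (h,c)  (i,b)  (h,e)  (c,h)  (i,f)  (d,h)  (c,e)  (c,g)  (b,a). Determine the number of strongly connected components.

{c, g, h} are all mutually reachable — one SCC of size 3.
{b, i} are all mutually reachable — one SCC of size 2.
{a} is an SCC by itself.
{f} is an SCC by itself.
{e} is an SCC by itself.
(and 1 more singleton SCC)
That gives 6 strongly connected components.

6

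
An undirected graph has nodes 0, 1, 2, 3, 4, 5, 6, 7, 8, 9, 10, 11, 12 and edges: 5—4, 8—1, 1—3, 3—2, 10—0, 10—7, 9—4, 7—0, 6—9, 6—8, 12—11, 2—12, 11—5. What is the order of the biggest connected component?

10

Starting from 0 we can reach 0, 7, 10. That is one component of size 3.
Starting from 1 we can reach 1, 2, 3, 4, 5, 6, 8, 9, 11, 12. That is one component of size 10.
The largest has 10 vertices.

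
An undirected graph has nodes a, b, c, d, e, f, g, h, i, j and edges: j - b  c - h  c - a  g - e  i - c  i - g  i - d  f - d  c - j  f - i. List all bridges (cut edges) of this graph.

a-c, b-j, c-h, c-i, c-j, e-g, g-i

The edges on the cycle f-i-d-f are not bridges since each lies on that cycle.
But removing c - j disconnects c from j; removing c - h disconnects c from h; removing a - c disconnects a from c; removing g - e disconnects g from e — these are bridges.
In total 7 edges are bridges.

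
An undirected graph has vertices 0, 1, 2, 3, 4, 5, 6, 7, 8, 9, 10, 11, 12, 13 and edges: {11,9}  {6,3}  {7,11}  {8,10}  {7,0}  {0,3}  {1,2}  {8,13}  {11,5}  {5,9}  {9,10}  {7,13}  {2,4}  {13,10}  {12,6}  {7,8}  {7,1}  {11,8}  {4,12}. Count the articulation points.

Removing 7 increases the component count from 1 to 2, so 7 is a cut vertex.
By contrast removing 11 leaves 1 component; it is not a cut vertex. No other vertex is a cut vertex either.

1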